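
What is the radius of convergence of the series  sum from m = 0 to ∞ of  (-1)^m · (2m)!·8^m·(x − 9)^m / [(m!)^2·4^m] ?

R = 1/8

Ratio test: |a_{m+1}/a_m| = (2m+1)·(2m+2)/(m+1)² · 8/4 → 8 as m → ∞.
Hence the series converges for |x − 9| < 1/(8) = 1/8, so the radius of convergence is 1/8.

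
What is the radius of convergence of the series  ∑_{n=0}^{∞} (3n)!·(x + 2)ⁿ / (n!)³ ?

By the ratio test, |a_{n+1}/a_n| = (3n+1)·(3n+2)·(3n+3)/(n+1)³ → 27.
Hence the series converges for |x + 2| < 1/(27) = 1/27, so the radius of convergence is 1/27.

R = 1/27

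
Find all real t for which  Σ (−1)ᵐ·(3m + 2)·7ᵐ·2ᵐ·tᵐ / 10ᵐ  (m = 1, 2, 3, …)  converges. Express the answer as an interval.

(-5/7, 5/7)

The ratio of consecutive coefficients is [(3(m+1) + 2)/(3m + 2)] · 7·2/10 → 7/5.
Hence the series converges for |t| < 1/(7/5) = 5/7, so the radius of convergence is 5/7.
Endpoint t = 5/7: the terms have absolute value of order m, which does not tend to 0, so the series diverges by the divergence test.
When t = -5/7, the terms do not tend to 0, so the series diverges.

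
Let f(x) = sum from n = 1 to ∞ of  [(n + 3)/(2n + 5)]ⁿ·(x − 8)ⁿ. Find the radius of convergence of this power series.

By the Cauchy root test, |a_n|^(1/n) = (n + 3)/(2n + 5) → 1/2.
The series converges when 1/2 · |x − 8| < 1, giving R = 2.

R = 2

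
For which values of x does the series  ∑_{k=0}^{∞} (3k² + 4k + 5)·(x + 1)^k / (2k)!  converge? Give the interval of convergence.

(−∞, ∞)

The ratio of consecutive coefficients is (3(k+1)² + 4(k+1) + 5)/(3k² + 4k + 5) · 1/[(2k+1)·(2k+2)] → 0.
Since the limit is 0 < 1 for every x, the series converges on all of ℝ and R = ∞.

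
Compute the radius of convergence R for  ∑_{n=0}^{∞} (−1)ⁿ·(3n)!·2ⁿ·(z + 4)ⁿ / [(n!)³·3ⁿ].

Apply the ratio test: |a_{n+1}| / |a_n| = (3n+1)·(3n+2)·(3n+3)/(n+1)³ · 2/3, which tends to 18 as n → ∞.
Hence the series converges for |z + 4| < 1/(18) = 1/18, so the radius of convergence is 1/18.

R = 1/18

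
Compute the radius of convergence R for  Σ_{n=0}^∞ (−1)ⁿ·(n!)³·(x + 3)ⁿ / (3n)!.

By the ratio test, |a_{n+1}/a_n| = (n+1)³/[(3n+1)·(3n+2)·(3n+3)] → 1/27.
The series converges when 1/27 · |x + 3| < 1, giving R = 27.

R = 27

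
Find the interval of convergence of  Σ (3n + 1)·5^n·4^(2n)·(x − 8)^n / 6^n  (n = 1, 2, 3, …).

(317/40, 323/40)

By the ratio test, |a_{n+1}/a_n| = [(3(n+1) + 1)/(3n + 1)] · 5·16/6 → 40/3.
Hence the series converges for |x − 8| < 1/(40/3) = 3/40, so the radius of convergence is 3/40.
Endpoint x = 323/40: the terms do not tend to 0, so the series diverges.
When x = 317/40, the terms have absolute value of order n, which does not tend to 0, so the series diverges by the divergence test.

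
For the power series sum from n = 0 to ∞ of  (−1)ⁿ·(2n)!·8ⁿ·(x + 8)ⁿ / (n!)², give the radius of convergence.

Apply the ratio test: |a_{n+1}| / |a_n| = (2n+1)·(2n+2)/(n+1)² · 8, which tends to 32 as n → ∞.
Convergence for |x + 8| · 32 < 1, i.e. |x + 8| < 1/32. So R = 1/32.

R = 1/32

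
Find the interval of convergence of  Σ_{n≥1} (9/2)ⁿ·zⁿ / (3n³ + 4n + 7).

By the ratio test, |a_{n+1}/a_n| = [(3n³ + 4n + 7)/(3(n+1)³ + 4(n+1) + 7)] · 9/2 → 9/2.
Thus R = 1/(9/2) = 2/9.
At z = 2/9: the series is dominated by a constant times Σ 1/n³, which converges (p = 3 > 1).
When z = -2/9, the terms are on the order of 1/n³, so the series converges absolutely by comparison with the p-series (p = 3 > 1).

[-2/9, 2/9]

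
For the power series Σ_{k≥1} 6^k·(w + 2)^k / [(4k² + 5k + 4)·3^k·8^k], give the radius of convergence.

R = 4

Ratio test: |a_{k+1}/a_k| = [(4k² + 5k + 4)/(4(k+1)² + 5(k+1) + 4)] · 6/(3·8) → 1/4 as k → ∞.
Convergence for |w + 2| · 1/4 < 1, i.e. |w + 2| < 4. So R = 4.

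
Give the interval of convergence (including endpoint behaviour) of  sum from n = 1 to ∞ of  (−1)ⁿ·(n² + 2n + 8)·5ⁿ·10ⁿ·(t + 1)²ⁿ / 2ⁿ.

By the ratio test, |a_{n+1}/a_n| = [((n+1)² + 2(n+1) + 8)/(n² + 2n + 8)] · 5·10/2 → 25.
Writing y = (t + 1)², the series in y has radius 1/25, so |t + 1| < √(1/25) = 1/5 and R = 1/5.
Check t = -4/5: the terms have absolute value of order n², which does not tend to 0, so the series diverges by the divergence test.
When t = -6/5, the terms do not tend to 0, so the series diverges.

(-6/5, -4/5)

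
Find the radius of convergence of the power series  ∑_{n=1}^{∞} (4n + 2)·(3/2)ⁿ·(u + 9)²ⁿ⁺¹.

R = √6/3

By the ratio test, |a_{n+1}/a_n| = [(4(n+1) + 2)/(4n + 2)] · 3/2 → 3/2.
Writing y = (u + 9)², the series in y has radius 2/3, so |u + 9| < √(2/3) and R = √6/3.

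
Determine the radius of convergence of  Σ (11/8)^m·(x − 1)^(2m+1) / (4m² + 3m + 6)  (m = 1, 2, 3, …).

R = 2√22/11

Apply the ratio test: |a_{m+1}| / |a_m| = [(4m² + 3m + 6)/(4(m+1)² + 3(m+1) + 6)] · 11/8, which tends to 11/8 as m → ∞.
Since the exponent of (x − 1) increases by 2 each term, convergence requires |x − 1|² < 8/11, hence R = 2√22/11.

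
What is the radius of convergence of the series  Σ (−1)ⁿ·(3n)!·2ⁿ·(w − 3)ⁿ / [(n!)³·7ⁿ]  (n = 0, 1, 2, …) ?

R = 7/54

Apply the ratio test: |a_{n+1}| / |a_n| = (3n+1)·(3n+2)·(3n+3)/(n+1)³ · 2/7, which tends to 54/7 as n → ∞.
Convergence for |w − 3| · 54/7 < 1, i.e. |w − 3| < 7/54. So R = 7/54.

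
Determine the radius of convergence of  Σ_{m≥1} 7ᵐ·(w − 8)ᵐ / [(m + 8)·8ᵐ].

Ratio test: |a_{m+1}/a_m| = [(m + 8)/((m+1) + 8)] · 7/8 → 7/8 as m → ∞.
Convergence for |w − 8| · 7/8 < 1, i.e. |w − 8| < 8/7. So R = 8/7.

R = 8/7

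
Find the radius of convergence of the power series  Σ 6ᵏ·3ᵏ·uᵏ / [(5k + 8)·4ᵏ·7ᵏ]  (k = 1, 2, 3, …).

R = 14/9

Ratio test: |a_{k+1}/a_k| = [(5k + 8)/(5(k+1) + 8)] · 6·3/(4·7) → 9/14 as k → ∞.
Convergence for |u| · 9/14 < 1, i.e. |u| < 14/9. So R = 14/9.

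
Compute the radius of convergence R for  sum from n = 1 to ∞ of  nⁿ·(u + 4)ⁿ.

Root test: |a_n|^(1/n) = n → ∞.
Since the n-th root of |a_n| is unbounded, the series converges only at u = -4; R = 0.

R = 0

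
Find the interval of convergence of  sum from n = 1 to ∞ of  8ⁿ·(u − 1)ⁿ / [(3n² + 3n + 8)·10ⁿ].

[-1/4, 9/4]

The ratio of consecutive coefficients is [(3n² + 3n + 8)/(3(n+1)² + 3(n+1) + 8)] · 8/10 → 4/5.
Thus R = 1/(4/5) = 5/4.
At u = 9/4: the terms are on the order of 1/n², so the series converges absolutely by comparison with the p-series (p = 2 > 1).
Check u = -1/4: absolute convergence follows by limit comparison with Σ 1/n².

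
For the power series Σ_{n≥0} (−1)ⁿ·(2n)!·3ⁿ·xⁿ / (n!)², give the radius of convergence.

R = 1/12

Ratio test: |a_{n+1}/a_n| = (2n+1)·(2n+2)/(n+1)² · 3 → 12 as n → ∞.
Hence the series converges for |x| < 1/(12) = 1/12, so the radius of convergence is 1/12.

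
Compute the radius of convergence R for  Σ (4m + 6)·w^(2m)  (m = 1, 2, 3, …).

By the ratio test, |a_{m+1}/a_m| = (4(m+1) + 6)/(4m + 6) → 1.
Since the exponent of w increases by 2 each term, convergence requires |w|² < 1, hence R = 1.

R = 1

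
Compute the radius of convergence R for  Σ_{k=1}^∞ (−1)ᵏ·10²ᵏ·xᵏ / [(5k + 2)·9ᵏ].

R = 9/100

The ratio of consecutive coefficients is [(5k + 2)/(5(k+1) + 2)] · 100/9 → 100/9.
Convergence for |x| · 100/9 < 1, i.e. |x| < 9/100. So R = 9/100.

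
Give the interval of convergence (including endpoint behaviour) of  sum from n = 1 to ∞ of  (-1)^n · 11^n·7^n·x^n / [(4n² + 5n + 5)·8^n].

The ratio of consecutive coefficients is [(4n² + 5n + 5)/(4(n+1)² + 5(n+1) + 5)] · 11·7/8 → 77/8.
Thus R = 1/(77/8) = 8/77.
Check x = 8/77: the terms are on the order of 1/n², so the series converges absolutely by comparison with the p-series (p = 2 > 1).
When x = -8/77, the series is dominated by a constant times Σ 1/n², which converges (p = 2 > 1).

[-8/77, 8/77]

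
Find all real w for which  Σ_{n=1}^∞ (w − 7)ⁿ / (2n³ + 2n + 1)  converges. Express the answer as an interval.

[6, 8]

Ratio test: |a_{n+1}/a_n| = (2n³ + 2n + 1)/(2(n+1)³ + 2(n+1) + 1) → 1 as n → ∞.
Hence R = 1.
When w = 8, absolute convergence follows by limit comparison with Σ 1/n³.
When w = 6, the series is dominated by a constant times Σ 1/n³, which converges (p = 3 > 1).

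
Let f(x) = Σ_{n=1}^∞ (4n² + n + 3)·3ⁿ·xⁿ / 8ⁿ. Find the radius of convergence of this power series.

The ratio of consecutive coefficients is [(4(n+1)² + (n+1) + 3)/(4n² + n + 3)] · 3/8 → 3/8.
Hence the series converges for |x| < 1/(3/8) = 8/3, so the radius of convergence is 8/3.

R = 8/3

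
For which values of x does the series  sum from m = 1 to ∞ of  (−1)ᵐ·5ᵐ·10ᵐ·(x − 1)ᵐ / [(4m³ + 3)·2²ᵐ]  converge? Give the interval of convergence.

[23/25, 27/25]

Apply the ratio test: |a_{m+1}| / |a_m| = [(4m³ + 3)/(4(m+1)³ + 3)] · 5·10/4, which tends to 25/2 as m → ∞.
Thus R = 1/(25/2) = 2/25.
When x = 27/25, the terms are on the order of 1/m³, so the series converges absolutely by comparison with the p-series (p = 3 > 1).
At x = 23/25: the series is dominated by a constant times Σ 1/m³, which converges (p = 3 > 1).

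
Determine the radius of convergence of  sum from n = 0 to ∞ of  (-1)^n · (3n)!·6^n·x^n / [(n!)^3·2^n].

R = 1/81

Apply the ratio test: |a_{n+1}| / |a_n| = (3n+1)·(3n+2)·(3n+3)/(n+1)³ · 6/2, which tends to 81 as n → ∞.
Convergence for |x| · 81 < 1, i.e. |x| < 1/81. So R = 1/81.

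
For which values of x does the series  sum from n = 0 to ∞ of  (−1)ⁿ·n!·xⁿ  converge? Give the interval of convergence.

{0}

Ratio test: |a_{n+1}/a_n| = (n+1) → ∞ as n → ∞.
Since the ratio → ∞, the series diverges for every x ≠ 0, and R = 0.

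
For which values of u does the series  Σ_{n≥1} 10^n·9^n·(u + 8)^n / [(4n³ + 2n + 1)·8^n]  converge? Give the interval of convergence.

[-364/45, -356/45]

Ratio test: |a_{n+1}/a_n| = [(4n³ + 2n + 1)/(4(n+1)³ + 2(n+1) + 1)] · 10·9/8 → 45/4 as n → ∞.
Thus R = 1/(45/4) = 4/45.
When u = -356/45, the terms are on the order of 1/n³, so the series converges absolutely by comparison with the p-series (p = 3 > 1).
At u = -364/45: the series is dominated by a constant times Σ 1/n³, which converges (p = 3 > 1).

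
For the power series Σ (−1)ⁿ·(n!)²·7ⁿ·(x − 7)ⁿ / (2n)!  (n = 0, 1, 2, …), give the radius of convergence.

R = 4/7

The ratio of consecutive coefficients is (n+1)²/[(2n+1)·(2n+2)] · 7 → 7/4.
Hence the series converges for |x − 7| < 1/(7/4) = 4/7, so the radius of convergence is 4/7.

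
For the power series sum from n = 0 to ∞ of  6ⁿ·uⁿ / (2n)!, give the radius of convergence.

R = ∞

Apply the ratio test: |a_{n+1}| / |a_n| = 6 · 1/[(2n+1)·(2n+2)], which tends to 0 as n → ∞.
Since the limit is 0 < 1 for every u, the series converges on all of ℝ and R = ∞.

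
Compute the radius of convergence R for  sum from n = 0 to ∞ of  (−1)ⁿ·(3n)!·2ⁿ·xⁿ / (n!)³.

R = 1/54

Ratio test: |a_{n+1}/a_n| = (3n+1)·(3n+2)·(3n+3)/(n+1)³ · 2 → 54 as n → ∞.
Hence the series converges for |x| < 1/(54) = 1/54, so the radius of convergence is 1/54.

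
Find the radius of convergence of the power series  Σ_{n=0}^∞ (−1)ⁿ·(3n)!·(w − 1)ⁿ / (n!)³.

R = 1/27

By the ratio test, |a_{n+1}/a_n| = (3n+1)·(3n+2)·(3n+3)/(n+1)³ → 27.
The series converges when 27 · |w − 1| < 1, giving R = 1/27.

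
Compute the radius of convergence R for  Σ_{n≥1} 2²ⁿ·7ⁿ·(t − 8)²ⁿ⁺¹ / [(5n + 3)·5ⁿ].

R = √35/14

The ratio of consecutive coefficients is [(5n + 3)/(5(n+1) + 3)] · 4·7/5 → 28/5.
Successive powers of (t − 8) differ by 2, so the series converges when |t − 8|² · 28/5 < 1, i.e. |t − 8| < √(5/28). So R = √35/14.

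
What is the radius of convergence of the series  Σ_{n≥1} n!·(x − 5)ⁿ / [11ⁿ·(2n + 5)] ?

Apply the ratio test: |a_{n+1}| / |a_n| = (n+1) · 1/11 · (2n + 5)/(2(n+1) + 5), which tends to ∞ as n → ∞.
The terms grow without bound for any (x − 5) ≠ 0, so R = 0 (convergence only at x = 5).

R = 0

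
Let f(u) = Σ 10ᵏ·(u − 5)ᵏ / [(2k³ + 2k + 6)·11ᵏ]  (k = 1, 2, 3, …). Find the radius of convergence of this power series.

Apply the ratio test: |a_{k+1}| / |a_k| = [(2k³ + 2k + 6)/(2(k+1)³ + 2(k+1) + 6)] · 10/11, which tends to 10/11 as k → ∞.
Convergence for |u − 5| · 10/11 < 1, i.e. |u − 5| < 11/10. So R = 11/10.

R = 11/10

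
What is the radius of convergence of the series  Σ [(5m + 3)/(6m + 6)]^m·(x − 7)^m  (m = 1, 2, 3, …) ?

R = 6/5

Root test: |a_m|^(1/m) = (5m + 3)/(6m + 6) → 5/6.
Hence the series converges for |x − 7| < 1/(5/6) = 6/5, so the radius of convergence is 6/5.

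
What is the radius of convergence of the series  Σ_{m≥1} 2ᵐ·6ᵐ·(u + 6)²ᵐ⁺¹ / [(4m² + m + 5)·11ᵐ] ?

R = √33/6

By the ratio test, |a_{m+1}/a_m| = [(4m² + m + 5)/(4(m+1)² + (m+1) + 5)] · 2·6/11 → 12/11.
Writing y = (u + 6)², the series in y has radius 11/12, so |u + 6| < √(11/12) and R = √33/6.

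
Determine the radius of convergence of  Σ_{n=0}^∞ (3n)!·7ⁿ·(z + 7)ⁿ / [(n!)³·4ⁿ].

R = 4/189

By the ratio test, |a_{n+1}/a_n| = (3n+1)·(3n+2)·(3n+3)/(n+1)³ · 7/4 → 189/4.
Convergence for |z + 7| · 189/4 < 1, i.e. |z + 7| < 4/189. So R = 4/189.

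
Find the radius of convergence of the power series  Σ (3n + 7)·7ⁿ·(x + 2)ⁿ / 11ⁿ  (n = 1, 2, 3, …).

Apply the ratio test: |a_{n+1}| / |a_n| = [(3(n+1) + 7)/(3n + 7)] · 7/11, which tends to 7/11 as n → ∞.
The series converges when 7/11 · |x + 2| < 1, giving R = 11/7.

R = 11/7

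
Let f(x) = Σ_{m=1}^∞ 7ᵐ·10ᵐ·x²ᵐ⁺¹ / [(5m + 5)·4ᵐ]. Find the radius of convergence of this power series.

R = √70/35

Apply the ratio test: |a_{m+1}| / |a_m| = [(5m + 5)/(5(m+1) + 5)] · 7·10/4, which tends to 35/2 as m → ∞.
Since the exponent of x increases by 2 each term, convergence requires |x|² < 2/35, hence R = √70/35.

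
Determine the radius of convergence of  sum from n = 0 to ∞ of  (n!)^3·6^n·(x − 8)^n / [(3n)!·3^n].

By the ratio test, |a_{n+1}/a_n| = (n+1)³/[(3n+1)·(3n+2)·(3n+3)] · 6/3 → 2/27.
Thus R = 1/(2/27) = 27/2.

R = 27/2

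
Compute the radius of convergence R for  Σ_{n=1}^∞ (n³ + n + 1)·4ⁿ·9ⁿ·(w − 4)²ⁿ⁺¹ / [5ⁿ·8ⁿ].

Ratio test: |a_{n+1}/a_n| = [((n+1)³ + (n+1) + 1)/(n³ + n + 1)] · 4·9/(5·8) → 9/10 as n → ∞.
Writing y = (w − 4)², the series in y has radius 10/9, so |w − 4| < √(10/9) and R = √10/3.

R = √10/3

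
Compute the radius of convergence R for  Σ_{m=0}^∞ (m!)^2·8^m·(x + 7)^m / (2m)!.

Ratio test: |a_{m+1}/a_m| = (m+1)²/[(2m+1)·(2m+2)] · 8 → 2 as m → ∞.
Convergence for |x + 7| · 2 < 1, i.e. |x + 7| < 1/2. So R = 1/2.

R = 1/2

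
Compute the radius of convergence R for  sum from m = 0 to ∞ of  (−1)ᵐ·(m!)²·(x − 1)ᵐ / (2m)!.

R = 4

The ratio of consecutive coefficients is (m+1)²/[(2m+1)·(2m+2)] → 1/4.
The series converges when 1/4 · |x − 1| < 1, giving R = 4.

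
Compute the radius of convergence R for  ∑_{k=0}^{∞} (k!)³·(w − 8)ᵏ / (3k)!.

By the ratio test, |a_{k+1}/a_k| = (k+1)³/[(3k+1)·(3k+2)·(3k+3)] → 1/27.
The series converges when 1/27 · |w − 8| < 1, giving R = 27.

R = 27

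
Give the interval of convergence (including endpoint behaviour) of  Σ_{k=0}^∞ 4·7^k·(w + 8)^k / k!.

By the ratio test, |a_{k+1}/a_k| = 4/4 · 7 · 1/(k+1) → 0.
The ratio tends to 0 regardless of w, hence R = ∞.

(−∞, ∞)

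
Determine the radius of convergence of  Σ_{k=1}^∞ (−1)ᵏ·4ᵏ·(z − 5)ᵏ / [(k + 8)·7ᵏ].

R = 7/4

Ratio test: |a_{k+1}/a_k| = [(k + 8)/((k+1) + 8)] · 4/7 → 4/7 as k → ∞.
Convergence for |z − 5| · 4/7 < 1, i.e. |z − 5| < 7/4. So R = 7/4.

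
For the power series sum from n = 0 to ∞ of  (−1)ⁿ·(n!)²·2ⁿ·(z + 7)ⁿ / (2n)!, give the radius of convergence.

R = 2

By the ratio test, |a_{n+1}/a_n| = (n+1)²/[(2n+1)·(2n+2)] · 2 → 1/2.
Hence the series converges for |z + 7| < 1/(1/2) = 2, so the radius of convergence is 2.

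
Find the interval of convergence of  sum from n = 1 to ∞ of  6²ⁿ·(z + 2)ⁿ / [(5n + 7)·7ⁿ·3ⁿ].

By the ratio test, |a_{n+1}/a_n| = [(5n + 7)/(5(n+1) + 7)] · 36/(7·3) → 12/7.
The series converges when 12/7 · |z + 2| < 1, giving R = 7/12.
Check z = -17/12: comparison with the harmonic series Σ 1/n shows the series diverges.
At z = -31/12: the terms alternate in sign and decrease monotonically to 0 in absolute value (size ~ c/n), so the alternating series test gives convergence.

[-31/12, -17/12)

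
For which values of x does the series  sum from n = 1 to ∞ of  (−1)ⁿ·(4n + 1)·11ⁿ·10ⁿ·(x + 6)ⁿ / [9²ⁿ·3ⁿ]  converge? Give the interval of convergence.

Apply the ratio test: |a_{n+1}| / |a_n| = [(4(n+1) + 1)/(4n + 1)] · 11·10/(81·3), which tends to 110/243 as n → ∞.
Convergence for |x + 6| · 110/243 < 1, i.e. |x + 6| < 243/110. So R = 243/110.
Check x = -417/110: the n-th term does not approach 0; divergence by the term test.
At x = -903/110: the terms have absolute value of order n, which does not tend to 0, so the series diverges by the divergence test.

(-903/110, -417/110)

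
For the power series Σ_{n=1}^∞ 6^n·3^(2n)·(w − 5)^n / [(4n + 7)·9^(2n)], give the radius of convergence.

Ratio test: |a_{n+1}/a_n| = [(4n + 7)/(4(n+1) + 7)] · 6·9/81 → 2/3 as n → ∞.
Convergence for |w − 5| · 2/3 < 1, i.e. |w − 5| < 3/2. So R = 3/2.

R = 3/2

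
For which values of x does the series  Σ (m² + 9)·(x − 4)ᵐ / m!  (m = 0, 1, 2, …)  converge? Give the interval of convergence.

(−∞, ∞)

The ratio of consecutive coefficients is ((m+1)² + 9)/(m² + 9) · 1/(m+1) → 0.
The limit is 0, so the series converges for all x; R = ∞.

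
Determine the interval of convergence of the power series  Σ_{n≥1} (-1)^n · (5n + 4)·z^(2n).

Ratio test: |a_{n+1}/a_n| = (5(n+1) + 4)/(5n + 4) → 1 as n → ∞.
Successive powers of z differ by 2, so the series converges when |z|² · 1 < 1, i.e. |z| < √(1) = 1. So R = 1.
Check z = 1: the terms have absolute value of order n, which does not tend to 0, so the series diverges by the divergence test.
When z = -1, the terms do not tend to 0, so the series diverges.

(-1, 1)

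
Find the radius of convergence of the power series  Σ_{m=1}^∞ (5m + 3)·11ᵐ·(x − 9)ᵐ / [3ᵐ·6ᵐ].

Apply the ratio test: |a_{m+1}| / |a_m| = [(5(m+1) + 3)/(5m + 3)] · 11/(3·6), which tends to 11/18 as m → ∞.
Hence the series converges for |x − 9| < 1/(11/18) = 18/11, so the radius of convergence is 18/11.

R = 18/11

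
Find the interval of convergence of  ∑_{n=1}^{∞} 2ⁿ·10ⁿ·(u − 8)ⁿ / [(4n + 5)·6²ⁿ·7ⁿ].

The ratio of consecutive coefficients is [(4n + 5)/(4(n+1) + 5)] · 2·10/(36·7) → 5/63.
Convergence for |u − 8| · 5/63 < 1, i.e. |u − 8| < 63/5. So R = 63/5.
When u = 103/5, the terms are asymptotic to a nonzero constant times 1/n, so the series diverges by limit comparison with Σ 1/n.
When u = -23/5, the terms alternate in sign and decrease monotonically to 0 in absolute value (size ~ c/n), so the alternating series test gives convergence.

[-23/5, 103/5)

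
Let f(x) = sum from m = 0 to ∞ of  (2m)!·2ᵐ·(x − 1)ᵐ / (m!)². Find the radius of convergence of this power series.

R = 1/8

By the ratio test, |a_{m+1}/a_m| = (2m+1)·(2m+2)/(m+1)² · 2 → 8.
Hence the series converges for |x − 1| < 1/(8) = 1/8, so the radius of convergence is 1/8.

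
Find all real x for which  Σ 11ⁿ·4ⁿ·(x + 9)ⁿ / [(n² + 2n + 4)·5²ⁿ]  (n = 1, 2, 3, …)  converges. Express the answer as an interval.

The ratio of consecutive coefficients is [(n² + 2n + 4)/((n+1)² + 2(n+1) + 4)] · 11·4/25 → 44/25.
Hence the series converges for |x + 9| < 1/(44/25) = 25/44, so the radius of convergence is 25/44.
When x = -371/44, absolute convergence follows by limit comparison with Σ 1/n².
Check x = -421/44: absolute convergence follows by limit comparison with Σ 1/n².

[-421/44, -371/44]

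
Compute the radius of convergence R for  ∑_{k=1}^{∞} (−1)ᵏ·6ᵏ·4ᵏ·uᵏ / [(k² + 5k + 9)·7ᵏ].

R = 7/24

The ratio of consecutive coefficients is [(k² + 5k + 9)/((k+1)² + 5(k+1) + 9)] · 6·4/7 → 24/7.
Convergence for |u| · 24/7 < 1, i.e. |u| < 7/24. So R = 7/24.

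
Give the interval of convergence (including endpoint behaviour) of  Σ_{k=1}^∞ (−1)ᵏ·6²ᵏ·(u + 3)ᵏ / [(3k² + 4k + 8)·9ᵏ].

The ratio of consecutive coefficients is [(3k² + 4k + 8)/(3(k+1)² + 4(k+1) + 8)] · 36/9 → 4.
Hence the series converges for |u + 3| < 1/(4) = 1/4, so the radius of convergence is 1/4.
Check u = -11/4: the terms are on the order of 1/k², so the series converges absolutely by comparison with the p-series (p = 2 > 1).
At u = -13/4: absolute convergence follows by limit comparison with Σ 1/k².

[-13/4, -11/4]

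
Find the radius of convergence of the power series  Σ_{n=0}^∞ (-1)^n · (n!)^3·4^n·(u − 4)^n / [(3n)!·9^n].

R = 243/4

Ratio test: |a_{n+1}/a_n| = (n+1)³/[(3n+1)·(3n+2)·(3n+3)] · 4/9 → 4/243 as n → ∞.
The series converges when 4/243 · |u − 4| < 1, giving R = 243/4.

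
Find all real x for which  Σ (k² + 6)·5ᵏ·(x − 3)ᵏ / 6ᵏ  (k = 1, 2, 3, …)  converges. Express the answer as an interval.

Apply the ratio test: |a_{k+1}| / |a_k| = [((k+1)² + 6)/(k² + 6)] · 5/6, which tends to 5/6 as k → ∞.
The series converges when 5/6 · |x − 3| < 1, giving R = 6/5.
Endpoint x = 21/5: the terms have absolute value of order k², which does not tend to 0, so the series diverges by the divergence test.
Endpoint x = 9/5: the terms have absolute value of order k², which does not tend to 0, so the series diverges by the divergence test.

(9/5, 21/5)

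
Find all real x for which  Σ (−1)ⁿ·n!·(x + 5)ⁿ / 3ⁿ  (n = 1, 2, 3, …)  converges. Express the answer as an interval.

{-5}

Apply the ratio test: |a_{n+1}| / |a_n| = (n+1) · 1/3, which tends to ∞ as n → ∞.
The ratio grows without bound, so the series diverges whenever (x + 5) ≠ 0; it converges only at x = -5. R = 0.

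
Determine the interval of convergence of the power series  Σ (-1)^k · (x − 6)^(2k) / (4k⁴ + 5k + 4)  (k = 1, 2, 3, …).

Apply the ratio test: |a_{k+1}| / |a_k| = (4k⁴ + 5k + 4)/(4(k+1)⁴ + 5(k+1) + 4), which tends to 1 as k → ∞.
Successive powers of (x − 6) differ by 2, so the series converges when |x − 6|² · 1 < 1, i.e. |x − 6| < √(1) = 1. So R = 1.
Check x = 7: absolute convergence follows by limit comparison with Σ 1/k⁴.
When x = 5, absolute convergence follows by limit comparison with Σ 1/k⁴.

[5, 7]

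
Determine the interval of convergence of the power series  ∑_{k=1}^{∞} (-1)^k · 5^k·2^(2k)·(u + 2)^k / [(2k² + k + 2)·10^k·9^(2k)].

[-85/2, 77/2]

By the ratio test, |a_{k+1}/a_k| = [(2k² + k + 2)/(2(k+1)² + (k+1) + 2)] · 5·4/(10·81) → 2/81.
Thus R = 1/(2/81) = 81/2.
Check u = 77/2: the series is dominated by a constant times Σ 1/k², which converges (p = 2 > 1).
At u = -85/2: absolute convergence follows by limit comparison with Σ 1/k².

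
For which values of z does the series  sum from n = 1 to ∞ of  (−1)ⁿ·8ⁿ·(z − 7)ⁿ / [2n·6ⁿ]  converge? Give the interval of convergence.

(25/4, 31/4]

The ratio of consecutive coefficients is [2n/2(n+1)] · 8/6 → 4/3.
Thus R = 1/(4/3) = 3/4.
Check z = 31/4: the terms alternate in sign and decrease monotonically to 0 in absolute value (size ~ c/n), so the alternating series test gives convergence.
Check z = 25/4: the terms are asymptotic to a nonzero constant times 1/n, so the series diverges by limit comparison with Σ 1/n.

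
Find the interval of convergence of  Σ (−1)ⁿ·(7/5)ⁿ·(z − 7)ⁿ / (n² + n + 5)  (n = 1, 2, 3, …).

[44/7, 54/7]

Apply the ratio test: |a_{n+1}| / |a_n| = [(n² + n + 5)/((n+1)² + (n+1) + 5)] · 7/5, which tends to 7/5 as n → ∞.
Hence the series converges for |z − 7| < 1/(7/5) = 5/7, so the radius of convergence is 5/7.
At z = 54/7: absolute convergence follows by limit comparison with Σ 1/n².
Check z = 44/7: the terms are on the order of 1/n², so the series converges absolutely by comparison with the p-series (p = 2 > 1).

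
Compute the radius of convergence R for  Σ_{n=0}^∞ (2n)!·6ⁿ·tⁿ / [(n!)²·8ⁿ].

The ratio of consecutive coefficients is (2n+1)·(2n+2)/(n+1)² · 6/8 → 3.
The series converges when 3 · |t| < 1, giving R = 1/3.

R = 1/3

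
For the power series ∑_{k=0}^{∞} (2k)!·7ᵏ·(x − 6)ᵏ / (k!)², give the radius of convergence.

Ratio test: |a_{k+1}/a_k| = (2k+1)·(2k+2)/(k+1)² · 7 → 28 as k → ∞.
Hence the series converges for |x − 6| < 1/(28) = 1/28, so the radius of convergence is 1/28.

R = 1/28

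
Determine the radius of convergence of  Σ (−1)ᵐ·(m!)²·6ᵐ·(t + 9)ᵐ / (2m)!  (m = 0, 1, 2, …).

R = 2/3

By the ratio test, |a_{m+1}/a_m| = (m+1)²/[(2m+1)·(2m+2)] · 6 → 3/2.
The series converges when 3/2 · |t + 9| < 1, giving R = 2/3.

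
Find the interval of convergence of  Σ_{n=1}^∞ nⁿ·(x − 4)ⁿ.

{4}

Root test: |a_n|^(1/n) = n → ∞.
Since the n-th root of |a_n| is unbounded, the series converges only at x = 4; R = 0.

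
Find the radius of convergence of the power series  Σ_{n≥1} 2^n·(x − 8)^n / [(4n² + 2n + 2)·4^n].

R = 2

By the ratio test, |a_{n+1}/a_n| = [(4n² + 2n + 2)/(4(n+1)² + 2(n+1) + 2)] · 2/4 → 1/2.
Thus R = 1/(1/2) = 2.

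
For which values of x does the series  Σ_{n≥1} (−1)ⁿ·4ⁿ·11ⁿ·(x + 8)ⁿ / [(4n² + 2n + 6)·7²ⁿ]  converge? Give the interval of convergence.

[-401/44, -303/44]

By the ratio test, |a_{n+1}/a_n| = [(4n² + 2n + 6)/(4(n+1)² + 2(n+1) + 6)] · 4·11/49 → 44/49.
The series converges when 44/49 · |x + 8| < 1, giving R = 49/44.
Check x = -303/44: the terms are on the order of 1/n², so the series converges absolutely by comparison with the p-series (p = 2 > 1).
When x = -401/44, the series is dominated by a constant times Σ 1/n², which converges (p = 2 > 1).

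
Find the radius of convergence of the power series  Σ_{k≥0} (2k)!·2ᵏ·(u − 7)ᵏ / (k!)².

The ratio of consecutive coefficients is (2k+1)·(2k+2)/(k+1)² · 2 → 8.
The series converges when 8 · |u − 7| < 1, giving R = 1/8.

R = 1/8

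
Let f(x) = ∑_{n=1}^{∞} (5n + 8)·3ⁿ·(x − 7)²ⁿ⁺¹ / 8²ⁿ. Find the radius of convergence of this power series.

The ratio of consecutive coefficients is [(5(n+1) + 8)/(5n + 8)] · 3/64 → 3/64.
Writing y = (x − 7)², the series in y has radius 64/3, so |x − 7| < √(64/3) and R = 8√3/3.

R = 8√3/3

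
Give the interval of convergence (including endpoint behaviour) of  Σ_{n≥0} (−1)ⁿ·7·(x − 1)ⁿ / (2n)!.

(−∞, ∞)

The ratio of consecutive coefficients is 7/7 · 1/[(2n+1)·(2n+2)] → 0.
The ratio tends to 0 regardless of x, hence R = ∞.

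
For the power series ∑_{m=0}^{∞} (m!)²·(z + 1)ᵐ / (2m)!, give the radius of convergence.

R = 4

The ratio of consecutive coefficients is (m+1)²/[(2m+1)·(2m+2)] → 1/4.
The series converges when 1/4 · |z + 1| < 1, giving R = 4.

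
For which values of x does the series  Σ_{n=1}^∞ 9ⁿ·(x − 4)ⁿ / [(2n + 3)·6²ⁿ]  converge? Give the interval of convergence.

Ratio test: |a_{n+1}/a_n| = [(2n + 3)/(2(n+1) + 3)] · 9/36 → 1/4 as n → ∞.
Hence the series converges for |x − 4| < 1/(1/4) = 4, so the radius of convergence is 4.
When x = 8, the terms behave like c/n; limit comparison with the harmonic series gives divergence.
Endpoint x = 0: an alternating series whose terms decrease to 0 in absolute value, so it converges by the Leibniz criterion.

[0, 8)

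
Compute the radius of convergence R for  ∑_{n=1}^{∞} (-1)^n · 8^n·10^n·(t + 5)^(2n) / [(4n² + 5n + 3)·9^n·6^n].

Ratio test: |a_{n+1}/a_n| = [(4n² + 5n + 3)/(4(n+1)² + 5(n+1) + 3)] · 8·10/(9·6) → 40/27 as n → ∞.
Since the exponent of (t + 5) increases by 2 each term, convergence requires |t + 5|² < 27/40, hence R = 3√30/20.

R = 3√30/20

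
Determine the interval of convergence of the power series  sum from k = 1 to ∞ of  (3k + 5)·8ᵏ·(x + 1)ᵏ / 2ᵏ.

By the ratio test, |a_{k+1}/a_k| = [(3(k+1) + 5)/(3k + 5)] · 8/2 → 4.
The series converges when 4 · |x + 1| < 1, giving R = 1/4.
Check x = -3/4: the terms have absolute value of order k, which does not tend to 0, so the series diverges by the divergence test.
Endpoint x = -5/4: the terms do not tend to 0, so the series diverges.

(-5/4, -3/4)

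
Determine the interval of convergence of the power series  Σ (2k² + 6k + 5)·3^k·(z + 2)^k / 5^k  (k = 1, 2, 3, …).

(-11/3, -1/3)

The ratio of consecutive coefficients is [(2(k+1)² + 6(k+1) + 5)/(2k² + 6k + 5)] · 3/5 → 3/5.
Hence the series converges for |z + 2| < 1/(3/5) = 5/3, so the radius of convergence is 5/3.
At z = -1/3: the terms have absolute value of order k², which does not tend to 0, so the series diverges by the divergence test.
Check z = -11/3: the terms do not tend to 0, so the series diverges.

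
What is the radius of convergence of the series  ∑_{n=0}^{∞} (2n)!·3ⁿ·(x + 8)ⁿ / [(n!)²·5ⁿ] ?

R = 5/12

Ratio test: |a_{n+1}/a_n| = (2n+1)·(2n+2)/(n+1)² · 3/5 → 12/5 as n → ∞.
Thus R = 1/(12/5) = 5/12.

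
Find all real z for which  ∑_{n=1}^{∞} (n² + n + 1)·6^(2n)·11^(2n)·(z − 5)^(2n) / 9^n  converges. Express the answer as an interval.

(109/22, 111/22)

By the ratio test, |a_{n+1}/a_n| = [((n+1)² + (n+1) + 1)/(n² + n + 1)] · 36·121/9 → 484.
Writing y = (z − 5)², the series in y has radius 1/484, so |z − 5| < √(1/484) = 1/22 and R = 1/22.
Endpoint z = 111/22: the terms do not tend to 0, so the series diverges.
Check z = 109/22: the terms have absolute value of order n², which does not tend to 0, so the series diverges by the divergence test.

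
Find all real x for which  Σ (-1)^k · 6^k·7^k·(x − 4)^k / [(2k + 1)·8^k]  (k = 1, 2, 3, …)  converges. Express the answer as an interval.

(80/21, 88/21]

Ratio test: |a_{k+1}/a_k| = [(2k + 1)/(2(k+1) + 1)] · 6·7/8 → 21/4 as k → ∞.
Convergence for |x − 4| · 21/4 < 1, i.e. |x − 4| < 4/21. So R = 4/21.
Endpoint x = 88/21: the terms alternate in sign and decrease monotonically to 0 in absolute value (size ~ c/k), so the alternating series test gives convergence.
At x = 80/21: comparison with the harmonic series Σ 1/k shows the series diverges.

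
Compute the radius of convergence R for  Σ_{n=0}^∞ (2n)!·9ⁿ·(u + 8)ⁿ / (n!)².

R = 1/36

Ratio test: |a_{n+1}/a_n| = (2n+1)·(2n+2)/(n+1)² · 9 → 36 as n → ∞.
The series converges when 36 · |u + 8| < 1, giving R = 1/36.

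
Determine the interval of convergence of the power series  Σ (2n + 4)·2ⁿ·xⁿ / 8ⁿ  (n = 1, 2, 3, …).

Ratio test: |a_{n+1}/a_n| = [(2(n+1) + 4)/(2n + 4)] · 2/8 → 1/4 as n → ∞.
Hence the series converges for |x| < 1/(1/4) = 4, so the radius of convergence is 4.
Check x = 4: the n-th term does not approach 0; divergence by the term test.
When x = -4, the terms have absolute value of order n, which does not tend to 0, so the series diverges by the divergence test.

(-4, 4)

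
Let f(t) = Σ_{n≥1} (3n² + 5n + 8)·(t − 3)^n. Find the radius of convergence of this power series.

R = 1

Ratio test: |a_{n+1}/a_n| = (3(n+1)² + 5(n+1) + 8)/(3n² + 5n + 8) → 1 as n → ∞.
Convergence for |t − 3| < 1, so R = 1.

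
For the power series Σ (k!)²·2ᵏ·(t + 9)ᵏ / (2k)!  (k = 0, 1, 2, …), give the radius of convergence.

By the ratio test, |a_{k+1}/a_k| = (k+1)²/[(2k+1)·(2k+2)] · 2 → 1/2.
Convergence for |t + 9| · 1/2 < 1, i.e. |t + 9| < 2. So R = 2.

R = 2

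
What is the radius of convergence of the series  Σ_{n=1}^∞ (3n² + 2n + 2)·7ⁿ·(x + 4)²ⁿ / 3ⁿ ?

By the ratio test, |a_{n+1}/a_n| = [(3(n+1)² + 2(n+1) + 2)/(3n² + 2n + 2)] · 7/3 → 7/3.
Writing y = (x + 4)², the series in y has radius 3/7, so |x + 4| < √(3/7) and R = √21/7.

R = √21/7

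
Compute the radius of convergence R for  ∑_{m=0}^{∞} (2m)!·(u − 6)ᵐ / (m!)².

The ratio of consecutive coefficients is (2m+1)·(2m+2)/(m+1)² → 4.
Convergence for |u − 6| · 4 < 1, i.e. |u − 6| < 1/4. So R = 1/4.

R = 1/4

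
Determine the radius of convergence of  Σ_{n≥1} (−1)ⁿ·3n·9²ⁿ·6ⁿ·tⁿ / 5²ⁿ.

R = 25/486

Ratio test: |a_{n+1}/a_n| = [3(n+1)/3n] · 81·6/25 → 486/25 as n → ∞.
Convergence for |t| · 486/25 < 1, i.e. |t| < 25/486. So R = 25/486.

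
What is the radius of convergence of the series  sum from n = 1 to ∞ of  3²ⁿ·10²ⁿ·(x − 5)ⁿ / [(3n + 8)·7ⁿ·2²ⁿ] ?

R = 7/225

By the ratio test, |a_{n+1}/a_n| = [(3n + 8)/(3(n+1) + 8)] · 9·100/(7·4) → 225/7.
Hence the series converges for |x − 5| < 1/(225/7) = 7/225, so the radius of convergence is 7/225.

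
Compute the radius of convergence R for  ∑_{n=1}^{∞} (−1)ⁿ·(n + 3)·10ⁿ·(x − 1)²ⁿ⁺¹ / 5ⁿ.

R = √2/2

Ratio test: |a_{n+1}/a_n| = [((n+1) + 3)/(n + 3)] · 10/5 → 2 as n → ∞.
Successive powers of (x − 1) differ by 2, so the series converges when |x − 1|² · 2 < 1, i.e. |x − 1| < √(1/2). So R = √2/2.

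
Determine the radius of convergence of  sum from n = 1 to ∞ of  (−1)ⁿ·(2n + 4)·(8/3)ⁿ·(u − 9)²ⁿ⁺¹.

By the ratio test, |a_{n+1}/a_n| = [(2(n+1) + 4)/(2n + 4)] · 8/3 → 8/3.
Successive powers of (u − 9) differ by 2, so the series converges when |u − 9|² · 8/3 < 1, i.e. |u − 9| < √(3/8). So R = √6/4.

R = √6/4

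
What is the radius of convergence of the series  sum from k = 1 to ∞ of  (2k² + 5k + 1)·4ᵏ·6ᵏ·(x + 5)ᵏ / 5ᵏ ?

The ratio of consecutive coefficients is [(2(k+1)² + 5(k+1) + 1)/(2k² + 5k + 1)] · 4·6/5 → 24/5.
Hence the series converges for |x + 5| < 1/(24/5) = 5/24, so the radius of convergence is 5/24.

R = 5/24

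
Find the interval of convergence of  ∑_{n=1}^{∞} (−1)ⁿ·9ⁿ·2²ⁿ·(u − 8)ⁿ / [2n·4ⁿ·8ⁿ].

By the ratio test, |a_{n+1}/a_n| = [2n/2(n+1)] · 9·4/(4·8) → 9/8.
Convergence for |u − 8| · 9/8 < 1, i.e. |u − 8| < 8/9. So R = 8/9.
When u = 80/9, convergence follows from the alternating series test (terms decrease monotonically to 0).
When u = 64/9, comparison with the harmonic series Σ 1/n shows the series diverges.

(64/9, 80/9]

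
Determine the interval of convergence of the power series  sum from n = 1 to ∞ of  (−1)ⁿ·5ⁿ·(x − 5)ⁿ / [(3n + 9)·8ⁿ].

(17/5, 33/5]

The ratio of consecutive coefficients is [(3n + 9)/(3(n+1) + 9)] · 5/8 → 5/8.
Thus R = 1/(5/8) = 8/5.
When x = 33/5, an alternating series whose terms decrease to 0 in absolute value, so it converges by the Leibniz criterion.
At x = 17/5: the terms behave like c/n; limit comparison with the harmonic series gives divergence.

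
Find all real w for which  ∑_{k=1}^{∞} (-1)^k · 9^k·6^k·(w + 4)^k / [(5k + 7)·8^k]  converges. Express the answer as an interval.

(-112/27, -104/27]

The ratio of consecutive coefficients is [(5k + 7)/(5(k+1) + 7)] · 9·6/8 → 27/4.
The series converges when 27/4 · |w + 4| < 1, giving R = 4/27.
At w = -104/27: an alternating series whose terms decrease to 0 in absolute value, so it converges by the Leibniz criterion.
At w = -112/27: comparison with the harmonic series Σ 1/k shows the series diverges.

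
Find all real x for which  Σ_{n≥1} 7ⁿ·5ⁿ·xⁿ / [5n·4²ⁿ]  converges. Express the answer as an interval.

[-16/35, 16/35)

Apply the ratio test: |a_{n+1}| / |a_n| = [5n/5(n+1)] · 7·5/16, which tends to 35/16 as n → ∞.
Hence the series converges for |x| < 1/(35/16) = 16/35, so the radius of convergence is 16/35.
At x = 16/35: the terms behave like c/n; limit comparison with the harmonic series gives divergence.
At x = -16/35: the terms alternate in sign and decrease monotonically to 0 in absolute value (size ~ c/n), so the alternating series test gives convergence.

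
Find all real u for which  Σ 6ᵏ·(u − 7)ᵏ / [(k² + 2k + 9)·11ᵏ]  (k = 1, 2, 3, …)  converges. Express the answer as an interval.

Apply the ratio test: |a_{k+1}| / |a_k| = [(k² + 2k + 9)/((k+1)² + 2(k+1) + 9)] · 6/11, which tends to 6/11 as k → ∞.
Convergence for |u − 7| · 6/11 < 1, i.e. |u − 7| < 11/6. So R = 11/6.
Endpoint u = 53/6: the series is dominated by a constant times Σ 1/k², which converges (p = 2 > 1).
Check u = 31/6: the series is dominated by a constant times Σ 1/k², which converges (p = 2 > 1).

[31/6, 53/6]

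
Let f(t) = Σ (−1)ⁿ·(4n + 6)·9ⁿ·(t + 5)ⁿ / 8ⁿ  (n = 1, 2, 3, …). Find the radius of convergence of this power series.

Ratio test: |a_{n+1}/a_n| = [(4(n+1) + 6)/(4n + 6)] · 9/8 → 9/8 as n → ∞.
The series converges when 9/8 · |t + 5| < 1, giving R = 8/9.

R = 8/9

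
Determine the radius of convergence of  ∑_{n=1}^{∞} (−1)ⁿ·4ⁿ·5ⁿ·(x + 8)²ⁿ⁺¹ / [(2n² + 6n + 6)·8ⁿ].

Ratio test: |a_{n+1}/a_n| = [(2n² + 6n + 6)/(2(n+1)² + 6(n+1) + 6)] · 4·5/8 → 5/2 as n → ∞.
Since the exponent of (x + 8) increases by 2 each term, convergence requires |x + 8|² < 2/5, hence R = √10/5.

R = √10/5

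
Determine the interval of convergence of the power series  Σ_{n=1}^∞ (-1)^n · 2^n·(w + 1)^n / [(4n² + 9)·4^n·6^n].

[-13, 11]

The ratio of consecutive coefficients is [(4n² + 9)/(4(n+1)² + 9)] · 2/(4·6) → 1/12.
Convergence for |w + 1| · 1/12 < 1, i.e. |w + 1| < 12. So R = 12.
At w = 11: absolute convergence follows by limit comparison with Σ 1/n².
Check w = -13: the series is dominated by a constant times Σ 1/n², which converges (p = 2 > 1).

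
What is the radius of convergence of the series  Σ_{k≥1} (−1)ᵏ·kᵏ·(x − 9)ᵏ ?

R = 0

By the Cauchy root test, |a_k|^(1/k) = k → ∞.
Since the k-th root of |a_k| is unbounded, the series converges only at x = 9; R = 0.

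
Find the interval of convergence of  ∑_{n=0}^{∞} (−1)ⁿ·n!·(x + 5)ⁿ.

{-5}

Apply the ratio test: |a_{n+1}| / |a_n| = (n+1), which tends to ∞ as n → ∞.
Since the ratio → ∞, the series diverges for every x ≠ -5, and R = 0.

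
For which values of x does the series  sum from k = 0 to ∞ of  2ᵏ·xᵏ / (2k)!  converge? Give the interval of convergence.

Ratio test: |a_{k+1}/a_k| = 2 · 1/[(2k+1)·(2k+2)] → 0 as k → ∞.
The limit is 0, so the series converges for all x; R = ∞.

(−∞, ∞)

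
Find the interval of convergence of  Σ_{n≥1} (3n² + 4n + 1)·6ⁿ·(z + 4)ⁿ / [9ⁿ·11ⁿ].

Ratio test: |a_{n+1}/a_n| = [(3(n+1)² + 4(n+1) + 1)/(3n² + 4n + 1)] · 6/(9·11) → 2/33 as n → ∞.
The series converges when 2/33 · |z + 4| < 1, giving R = 33/2.
Check z = 25/2: the n-th term does not approach 0; divergence by the term test.
At z = -41/2: the n-th term does not approach 0; divergence by the term test.

(-41/2, 25/2)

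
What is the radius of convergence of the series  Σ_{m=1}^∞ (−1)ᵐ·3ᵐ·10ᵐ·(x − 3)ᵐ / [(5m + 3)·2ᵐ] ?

Ratio test: |a_{m+1}/a_m| = [(5m + 3)/(5(m+1) + 3)] · 3·10/2 → 15 as m → ∞.
Thus R = 1/(15) = 1/15.

R = 1/15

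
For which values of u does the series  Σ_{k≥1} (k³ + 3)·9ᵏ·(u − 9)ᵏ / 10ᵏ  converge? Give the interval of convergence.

(71/9, 91/9)

Ratio test: |a_{k+1}/a_k| = [((k+1)³ + 3)/(k³ + 3)] · 9/10 → 9/10 as k → ∞.
Convergence for |u − 9| · 9/10 < 1, i.e. |u − 9| < 10/9. So R = 10/9.
Endpoint u = 91/9: the terms do not tend to 0, so the series diverges.
Endpoint u = 71/9: the terms have absolute value of order k³, which does not tend to 0, so the series diverges by the divergence test.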